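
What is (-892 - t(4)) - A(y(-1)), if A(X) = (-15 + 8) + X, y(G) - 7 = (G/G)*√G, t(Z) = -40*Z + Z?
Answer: -736 - I ≈ -736.0 - 1.0*I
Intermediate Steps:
t(Z) = -39*Z
y(G) = 7 + √G (y(G) = 7 + (G/G)*√G = 7 + 1*√G = 7 + √G)
A(X) = -7 + X
(-892 - t(4)) - A(y(-1)) = (-892 - (-39)*4) - (-7 + (7 + √(-1))) = (-892 - 1*(-156)) - (-7 + (7 + I)) = (-892 + 156) - I = -736 - I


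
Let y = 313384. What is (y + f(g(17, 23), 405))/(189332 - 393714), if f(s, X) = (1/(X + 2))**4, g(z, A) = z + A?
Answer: -8599128848934185/5608158528842782 ≈ -1.5333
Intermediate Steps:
g(z, A) = A + z
f(s, X) = (2 + X)**(-4) (f(s, X) = (1/(2 + X))**4 = (2 + X)**(-4))
(y + f(g(17, 23), 405))/(189332 - 393714) = (313384 + (2 + 405)**(-4))/(189332 - 393714) = (313384 + 407**(-4))/(-204382) = (313384 + 1/27439591201)*(-1/204382) = (8599128848934185/27439591201)*(-1/204382) = -8599128848934185/5608158528842782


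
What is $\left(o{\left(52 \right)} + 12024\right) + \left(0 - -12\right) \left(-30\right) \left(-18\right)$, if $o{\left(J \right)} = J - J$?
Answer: $18504$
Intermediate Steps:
$o{\left(J \right)} = 0$
$\left(o{\left(52 \right)} + 12024\right) + \left(0 - -12\right) \left(-30\right) \left(-18\right) = \left(0 + 12024\right) + \left(0 - -12\right) \left(-30\right) \left(-18\right) = 12024 + \left(0 + 12\right) \left(-30\right) \left(-18\right) = 12024 + 12 \left(-30\right) \left(-18\right) = 12024 - -6480 = 12024 + 6480 = 18504$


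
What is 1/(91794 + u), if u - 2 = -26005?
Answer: 1/65791 ≈ 1.5200e-5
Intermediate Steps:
u = -26003 (u = 2 - 26005 = -26003)
1/(91794 + u) = 1/(91794 - 26003) = 1/65791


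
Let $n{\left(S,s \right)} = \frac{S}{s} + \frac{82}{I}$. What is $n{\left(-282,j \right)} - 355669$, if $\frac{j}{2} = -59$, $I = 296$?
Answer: $- \frac{3105678421}{8732} \approx -3.5567 \cdot 10^{5}$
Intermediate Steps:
$j = -118$ ($j = 2 \left(-59\right) = -118$)
$n{\left(S,s \right)} = \frac{41}{148} + \frac{S}{s}$ ($n{\left(S,s \right)} = \frac{S}{s} + \frac{82}{296} = \frac{S}{s} + 82 \cdot \frac{1}{296} = \frac{S}{s} + \frac{41}{148} = \frac{41}{148} + \frac{S}{s}$)
$n{\left(-282,j \right)} - 355669 = \left(\frac{41}{148} - \frac{282}{-118}\right) - 355669 = \left(\frac{41}{148} - - \frac{141}{59}\right) - 355669 = \left(\frac{41}{148} + \frac{141}{59}\right) - 355669 = \frac{23287}{8732} - 355669 = - \frac{3105678421}{8732}$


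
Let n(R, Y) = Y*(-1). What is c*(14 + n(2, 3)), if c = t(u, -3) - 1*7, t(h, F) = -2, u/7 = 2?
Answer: -99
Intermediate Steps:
u = 14 (u = 7*2 = 14)
n(R, Y) = -Y
c = -9 (c = -2 - 1*7 = -2 - 7 = -9)
c*(14 + n(2, 3)) = -9*(14 - 1*3) = -9*(14 - 3) = -9*11 = -99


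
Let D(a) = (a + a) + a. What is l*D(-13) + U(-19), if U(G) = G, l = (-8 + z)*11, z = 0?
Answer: 3413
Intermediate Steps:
l = -88 (l = (-8 + 0)*11 = -8*11 = -88)
D(a) = 3*a (D(a) = 2*a + a = 3*a)
l*D(-13) + U(-19) = -264*(-13) - 19 = -88*(-39) - 19 = 3432 - 19 = 3413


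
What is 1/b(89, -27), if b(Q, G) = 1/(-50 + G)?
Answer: -77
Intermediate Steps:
1/b(89, -27) = 1/(1/(-50 - 27)) = 1/(1/(-77)) = 1/(-1/77) = -77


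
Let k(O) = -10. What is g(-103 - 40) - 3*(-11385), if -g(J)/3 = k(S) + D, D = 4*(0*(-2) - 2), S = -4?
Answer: 34209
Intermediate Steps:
D = -8 (D = 4*(0 - 2) = 4*(-2) = -8)
g(J) = 54 (g(J) = -3*(-10 - 8) = -3*(-18) = 54)
g(-103 - 40) - 3*(-11385) = 54 - 3*(-11385) = 54 + 34155 = 34209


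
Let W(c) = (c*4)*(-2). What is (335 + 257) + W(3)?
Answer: 568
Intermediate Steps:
W(c) = -8*c (W(c) = (4*c)*(-2) = -8*c)
(335 + 257) + W(3) = (335 + 257) - 8*3 = 592 - 24 = 568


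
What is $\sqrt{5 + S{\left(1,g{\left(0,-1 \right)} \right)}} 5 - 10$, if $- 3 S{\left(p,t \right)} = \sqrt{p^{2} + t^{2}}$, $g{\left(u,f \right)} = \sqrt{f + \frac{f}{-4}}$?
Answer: $-10 + \frac{5 \sqrt{174}}{6} \approx 0.99242$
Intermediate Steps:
$g{\left(u,f \right)} = \frac{\sqrt{3} \sqrt{f}}{2}$ ($g{\left(u,f \right)} = \sqrt{f + f \left(- \frac{1}{4}\right)} = \sqrt{f - \frac{f}{4}} = \sqrt{\frac{3 f}{4}} = \frac{\sqrt{3} \sqrt{f}}{2}$)
$S{\left(p,t \right)} = - \frac{\sqrt{p^{2} + t^{2}}}{3}$
$\sqrt{5 + S{\left(1,g{\left(0,-1 \right)} \right)}} 5 - 10 = \sqrt{5 - \frac{\sqrt{1^{2} + \left(\frac{\sqrt{3} \sqrt{-1}}{2}\right)^{2}}}{3}} \cdot 5 - 10 = \sqrt{5 - \frac{\sqrt{1 + \left(\frac{\sqrt{3} i}{2}\right)^{2}}}{3}} \cdot 5 - 10 = \sqrt{5 - \frac{\sqrt{1 + \left(\frac{i \sqrt{3}}{2}\right)^{2}}}{3}} \cdot 5 - 10 = \sqrt{5 - \frac{\sqrt{1 - \frac{3}{4}}}{3}} \cdot 5 - 10 = \sqrt{5 - \frac{1}{3 \cdot 2}} \cdot 5 - 10 = \sqrt{5 - \frac{1}{6}} \cdot 5 - 10 = \sqrt{\frac{29}{6}} \cdot 5 - 10 = \frac{\sqrt{174}}{6} \cdot 5 - 10 = \frac{5 \sqrt{174}}{6} - 10 = -10 + \frac{5 \sqrt{174}}{6}$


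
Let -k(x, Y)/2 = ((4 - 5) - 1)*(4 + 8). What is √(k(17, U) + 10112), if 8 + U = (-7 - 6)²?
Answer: 4*√635 ≈ 100.80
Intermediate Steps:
U = 161 (U = -8 + (-7 - 6)² = -8 + (-13)² = -8 + 169 = 161)
k(x, Y) = 48 (k(x, Y) = -2*((4 - 5) - 1)*(4 + 8) = -2*(-1 - 1)*12 = -(-4)*12 = -2*(-24) = 48)
√(k(17, U) + 10112) = √(48 + 10112) = √10160 = 4*√635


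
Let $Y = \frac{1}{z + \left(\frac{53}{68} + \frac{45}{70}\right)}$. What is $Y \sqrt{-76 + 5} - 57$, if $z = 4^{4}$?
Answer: $-57 + \frac{476 i \sqrt{71}}{122533} \approx -57.0 + 0.032733 i$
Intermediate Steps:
$z = 256$
$Y = \frac{476}{122533}$ ($Y = \frac{1}{256 + \left(\frac{53}{68} + \frac{45}{70}\right)} = \frac{1}{256 + \left(53 \cdot \frac{1}{68} + 45 \cdot \frac{1}{70}\right)} = \frac{1}{256 + \left(\frac{53}{68} + \frac{9}{14}\right)} = \frac{1}{256 + \frac{677}{476}} = \frac{1}{\frac{122533}{476}} = \frac{476}{122533} \approx 0.0038847$)
$Y \sqrt{-76 + 5} - 57 = \frac{476 \sqrt{-76 + 5}}{122533} - 57 = \frac{476 \sqrt{-71}}{122533} - 57 = \frac{476 i \sqrt{71}}{122533} - 57 = -57 + \frac{476 i \sqrt{71}}{122533}$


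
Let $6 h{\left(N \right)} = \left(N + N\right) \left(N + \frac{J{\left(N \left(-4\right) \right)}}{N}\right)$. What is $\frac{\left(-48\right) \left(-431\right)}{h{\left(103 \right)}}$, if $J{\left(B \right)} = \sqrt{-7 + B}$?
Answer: $\frac{18289916}{3126425} - \frac{1724 i \sqrt{419}}{3126425} \approx 5.8501 - 0.011287 i$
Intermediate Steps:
$h{\left(N \right)} = \frac{N \left(N + \frac{\sqrt{-7 - 4 N}}{N}\right)}{3}$ ($h{\left(N \right)} = \frac{\left(N + N\right) \left(N + \frac{\sqrt{-7 + N \left(-4\right)}}{N}\right)}{6} = \frac{2 N \left(N + \frac{\sqrt{-7 - 4 N}}{N}\right)}{6} = \frac{N \left(N + \frac{\sqrt{-7 - 4 N}}{N}\right)}{3}$)
$\frac{\left(-48\right) \left(-431\right)}{h{\left(103 \right)}} = \frac{\left(-48\right) \left(-431\right)}{\frac{103^{2}}{3} + \frac{\sqrt{-7 - 412}}{3}} = \frac{20688}{\frac{1}{3} \cdot 10609 + \frac{\sqrt{-7 - 412}}{3}} = \frac{20688}{\frac{10609}{3} + \frac{\sqrt{-419}}{3}} = \frac{20688}{\frac{10609}{3} + \frac{i \sqrt{419}}{3}}$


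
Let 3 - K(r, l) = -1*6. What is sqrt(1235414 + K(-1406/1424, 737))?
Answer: sqrt(1235423) ≈ 1111.5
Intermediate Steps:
K(r, l) = 9 (K(r, l) = 3 - (-1)*6 = 3 - 1*(-6) = 3 + 6 = 9)
sqrt(1235414 + K(-1406/1424, 737)) = sqrt(1235414 + 9) = sqrt(1235423)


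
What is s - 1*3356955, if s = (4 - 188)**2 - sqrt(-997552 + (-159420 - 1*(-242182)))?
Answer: -3323099 - I*sqrt(914790) ≈ -3.3231e+6 - 956.45*I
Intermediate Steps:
s = 33856 - I*sqrt(914790) (s = (-184)**2 - sqrt(-997552 + (-159420 + 242182)) = 33856 - sqrt(-997552 + 82762) = 33856 - sqrt(-914790) = 33856 - I*sqrt(914790) ≈ 33856.0 - 956.45*I)
s - 1*3356955 = (33856 - I*sqrt(914790)) - 1*3356955 = (33856 - I*sqrt(914790)) - 3356955 = -3323099 - I*sqrt(914790)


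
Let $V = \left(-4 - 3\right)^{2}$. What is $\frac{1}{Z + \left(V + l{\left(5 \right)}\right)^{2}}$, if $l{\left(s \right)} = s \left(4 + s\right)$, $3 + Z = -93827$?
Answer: $- \frac{1}{84994} \approx -1.1766 \cdot 10^{-5}$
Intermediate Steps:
$Z = -93830$ ($Z = -3 - 93827 = -93830$)
$V = 49$ ($V = \left(-7\right)^{2} = 49$)
$\frac{1}{Z + \left(V + l{\left(5 \right)}\right)^{2}} = \frac{1}{-93830 + \left(49 + 5 \left(4 + 5\right)\right)^{2}} = \frac{1}{-93830 + \left(49 + 5 \cdot 9\right)^{2}} = \frac{1}{-93830 + \left(49 + 45\right)^{2}} = \frac{1}{-93830 + 94^{2}} = \frac{1}{-93830 + 8836} = \frac{1}{-84994} = - \frac{1}{84994}$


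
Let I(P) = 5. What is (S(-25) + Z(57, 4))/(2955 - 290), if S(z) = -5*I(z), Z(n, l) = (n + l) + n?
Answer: 93/2665 ≈ 0.034897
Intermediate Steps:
Z(n, l) = l + 2*n (Z(n, l) = (l + n) + n = l + 2*n)
S(z) = -25 (S(z) = -5*5 = -25)
(S(-25) + Z(57, 4))/(2955 - 290) = (-25 + (4 + 2*57))/(2955 - 290) = (-25 + (4 + 114))/2665 = (-25 + 118)*(1/2665) = 93*(1/2665) = 93/2665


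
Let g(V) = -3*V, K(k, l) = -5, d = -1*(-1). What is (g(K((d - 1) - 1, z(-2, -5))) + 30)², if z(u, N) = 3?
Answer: 2025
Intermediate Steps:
d = 1
(g(K((d - 1) - 1, z(-2, -5))) + 30)² = (-3*(-5) + 30)² = (15 + 30)² = 45² = 2025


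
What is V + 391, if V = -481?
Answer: -90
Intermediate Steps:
V + 391 = -481 + 391 = -90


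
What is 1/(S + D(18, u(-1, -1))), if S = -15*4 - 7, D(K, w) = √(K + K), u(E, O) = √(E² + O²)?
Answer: -1/61 ≈ -0.016393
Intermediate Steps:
D(K, w) = √2*√K (D(K, w) = √(2*K) = √2*√K)
S = -67 (S = -60 - 7 = -67)
1/(S + D(18, u(-1, -1))) = 1/(-67 + √2*√18) = 1/(-67 + √2*(3*√2)) = 1/(-67 + 6) = 1/(-61) = -1/61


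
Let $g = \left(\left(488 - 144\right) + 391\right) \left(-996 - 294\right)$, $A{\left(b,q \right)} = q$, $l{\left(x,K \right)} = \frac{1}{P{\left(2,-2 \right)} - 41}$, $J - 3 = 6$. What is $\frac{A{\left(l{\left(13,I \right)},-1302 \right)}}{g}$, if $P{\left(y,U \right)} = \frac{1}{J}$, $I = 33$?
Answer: $\frac{31}{22575} \approx 0.0013732$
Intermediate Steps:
$J = 9$ ($J = 3 + 6 = 9$)
$P{\left(y,U \right)} = \frac{1}{9}$
$l{\left(x,K \right)} = - \frac{9}{368}$ ($l{\left(x,K \right)} = \frac{1}{\frac{1}{9} - 41} = \frac{1}{- \frac{368}{9}} = - \frac{9}{368}$)
$g = -948150$ ($g = \left(344 + 391\right) \left(-1290\right) = 735 \left(-1290\right) = -948150$)
$\frac{A{\left(l{\left(13,I \right)},-1302 \right)}}{g} = - \frac{1302}{-948150} = \left(-1302\right) \left(- \frac{1}{948150}\right) = \frac{31}{22575}$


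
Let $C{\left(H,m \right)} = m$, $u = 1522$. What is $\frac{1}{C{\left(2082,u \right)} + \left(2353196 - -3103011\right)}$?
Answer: $\frac{1}{5457729} \approx 1.8323 \cdot 10^{-7}$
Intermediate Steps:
$\frac{1}{C{\left(2082,u \right)} + \left(2353196 - -3103011\right)} = \frac{1}{1522 + \left(2353196 - -3103011\right)} = \frac{1}{1522 + \left(2353196 + 3103011\right)} = \frac{1}{1522 + 5456207} = \frac{1}{5457729}$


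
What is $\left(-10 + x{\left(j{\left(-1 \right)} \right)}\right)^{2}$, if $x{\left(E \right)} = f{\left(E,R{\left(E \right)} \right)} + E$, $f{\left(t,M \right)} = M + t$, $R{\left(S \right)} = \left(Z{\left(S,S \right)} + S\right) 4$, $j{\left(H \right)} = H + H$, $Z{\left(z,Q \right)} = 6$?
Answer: $4$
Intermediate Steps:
$j{\left(H \right)} = 2 H$
$R{\left(S \right)} = 24 + 4 S$ ($R{\left(S \right)} = \left(6 + S\right) 4 = 24 + 4 S$)
$x{\left(E \right)} = 24 + 6 E$ ($x{\left(E \right)} = \left(\left(24 + 4 E\right) + E\right) + E = \left(24 + 5 E\right) + E = 24 + 6 E$)
$\left(-10 + x{\left(j{\left(-1 \right)} \right)}\right)^{2} = \left(-10 + \left(24 + 6 \cdot 2 \left(-1\right)\right)\right)^{2} = \left(-10 + \left(24 + 6 \left(-2\right)\right)\right)^{2} = \left(-10 + \left(24 - 12\right)\right)^{2} = \left(-10 + 12\right)^{2} = 2^{2} = 4$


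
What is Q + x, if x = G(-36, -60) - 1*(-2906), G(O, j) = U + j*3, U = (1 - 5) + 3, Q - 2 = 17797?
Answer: 20524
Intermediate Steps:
Q = 17799 (Q = 2 + 17797 = 17799)
U = -1 (U = -4 + 3 = -1)
G(O, j) = -1 + 3*j (G(O, j) = -1 + j*3 = -1 + 3*j)
x = 2725 (x = (-1 + 3*(-60)) - 1*(-2906) = (-1 - 180) + 2906 = -181 + 2906 = 2725)
Q + x = 17799 + 2725 = 20524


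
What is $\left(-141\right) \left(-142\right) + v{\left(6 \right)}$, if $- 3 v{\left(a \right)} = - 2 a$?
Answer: $20026$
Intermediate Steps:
$v{\left(a \right)} = \frac{2 a}{3}$ ($v{\left(a \right)} = - \frac{\left(-2\right) a}{3} = \frac{2 a}{3}$)
$\left(-141\right) \left(-142\right) + v{\left(6 \right)} = \left(-141\right) \left(-142\right) + \frac{2}{3} \cdot 6 = 20022 + 4 = 20026$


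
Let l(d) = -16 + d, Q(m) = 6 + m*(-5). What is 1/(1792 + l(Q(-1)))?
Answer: 1/1787 ≈ 0.00055960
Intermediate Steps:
Q(m) = 6 - 5*m
1/(1792 + l(Q(-1))) = 1/(1792 + (-16 + (6 - 5*(-1)))) = 1/(1792 + (-16 + (6 + 5))) = 1/(1792 + (-16 + 11)) = 1/(1792 - 5) = 1/1787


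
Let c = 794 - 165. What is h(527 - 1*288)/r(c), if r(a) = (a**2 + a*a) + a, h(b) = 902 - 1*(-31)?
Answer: 933/791911 ≈ 0.0011782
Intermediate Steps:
c = 629
h(b) = 933 (h(b) = 902 + 31 = 933)
r(a) = a + 2*a**2 (r(a) = (a**2 + a**2) + a = 2*a**2 + a = a + 2*a**2)
h(527 - 1*288)/r(c) = 933/((629*(1 + 2*629))) = 933/((629*(1 + 1258))) = 933/((629*1259)) = 933/791911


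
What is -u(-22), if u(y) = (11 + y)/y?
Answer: -½ ≈ -0.50000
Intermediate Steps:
u(y) = (11 + y)/y
-u(-22) = -(11 - 22)/(-22) = -(-1)*(-11)/22 = -1*½ = -½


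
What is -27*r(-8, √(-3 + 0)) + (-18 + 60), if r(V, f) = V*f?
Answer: 42 + 216*I*√3 ≈ 42.0 + 374.12*I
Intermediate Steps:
-27*r(-8, √(-3 + 0)) + (-18 + 60) = -(-216)*√(-3 + 0) + (-18 + 60) = -(-216)*√(-3) + 42 = -(-216)*I*√3 + 42 = 216*I*√3 + 42 = 42 + 216*I*√3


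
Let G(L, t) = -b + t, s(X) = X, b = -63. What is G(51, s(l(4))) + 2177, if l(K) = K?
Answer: 2244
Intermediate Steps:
G(L, t) = 63 + t (G(L, t) = -1*(-63) + t = 63 + t)
G(51, s(l(4))) + 2177 = (63 + 4) + 2177 = 67 + 2177 = 2244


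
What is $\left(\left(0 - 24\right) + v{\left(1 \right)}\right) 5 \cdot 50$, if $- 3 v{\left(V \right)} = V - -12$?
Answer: $- \frac{21250}{3} \approx -7083.3$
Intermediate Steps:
$v{\left(V \right)} = -4 - \frac{V}{3}$ ($v{\left(V \right)} = - \frac{V - -12}{3} = - \frac{V + 12}{3} = - \frac{12 + V}{3} = -4 - \frac{V}{3}$)
$\left(\left(0 - 24\right) + v{\left(1 \right)}\right) 5 \cdot 50 = \left(\left(0 - 24\right) - \frac{13}{3}\right) 5 \cdot 50 = \left(-24 - \frac{13}{3}\right) 5 \cdot 50 = \left(- \frac{85}{3}\right) 5 \cdot 50 = \left(- \frac{425}{3}\right) 50 = - \frac{21250}{3}$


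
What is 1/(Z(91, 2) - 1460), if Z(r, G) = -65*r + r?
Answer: -1/7284 ≈ -0.00013729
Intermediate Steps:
Z(r, G) = -64*r
1/(Z(91, 2) - 1460) = 1/(-64*91 - 1460) = 1/(-5824 - 1460) = 1/(-7284) = -1/7284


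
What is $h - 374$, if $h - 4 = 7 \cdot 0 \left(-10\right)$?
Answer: $-370$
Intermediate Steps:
$h = 4$ ($h = 4 + 7 \cdot 0 \left(-10\right) = 4 + 0 \left(-10\right) = 4 + 0 = 4$)
$h - 374 = 4 - 374 = -370$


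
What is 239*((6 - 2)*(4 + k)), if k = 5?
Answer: 8604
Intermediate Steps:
239*((6 - 2)*(4 + k)) = 239*((6 - 2)*(4 + 5)) = 239*(4*9) = 239*36 = 8604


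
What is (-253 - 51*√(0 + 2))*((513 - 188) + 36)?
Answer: -91333 - 18411*√2 ≈ -1.1737e+5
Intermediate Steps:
(-253 - 51*√(0 + 2))*((513 - 188) + 36) = (-253 - 51*√2)*(325 + 36) = (-253 - 51*√2)*361 = -91333 - 18411*√2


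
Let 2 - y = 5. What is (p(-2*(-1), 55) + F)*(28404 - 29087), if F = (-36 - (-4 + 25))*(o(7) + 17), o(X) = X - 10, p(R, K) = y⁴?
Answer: 489711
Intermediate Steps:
y = -3 (y = 2 - 1*5 = 2 - 5 = -3)
p(R, K) = 81 (p(R, K) = (-3)⁴ = 81)
o(X) = -10 + X
F = -798 (F = (-36 - (-4 + 25))*((-10 + 7) + 17) = (-36 - 1*21)*(-3 + 17) = (-36 - 21)*14 = -57*14 = -798)
(p(-2*(-1), 55) + F)*(28404 - 29087) = (81 - 798)*(28404 - 29087) = -717*(-683) = 489711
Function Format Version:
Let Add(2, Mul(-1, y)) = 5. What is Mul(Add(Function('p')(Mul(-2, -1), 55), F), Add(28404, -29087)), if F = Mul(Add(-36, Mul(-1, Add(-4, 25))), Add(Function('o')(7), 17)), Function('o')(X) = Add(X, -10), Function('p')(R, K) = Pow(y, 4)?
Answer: 489711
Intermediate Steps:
y = -3 (y = Add(2, Mul(-1, 5)) = Add(2, -5) = -3)
Function('p')(R, K) = 81 (Function('p')(R, K) = Pow(-3, 4) = 81)
Function('o')(X) = Add(-10, X)
F = -798 (F = Mul(Add(-36, Mul(-1, Add(-4, 25))), Add(Add(-10, 7), 17)) = Mul(Add(-36, Mul(-1, 21)), Add(-3, 17)) = Mul(Add(-36, -21), 14) = Mul(-57, 14) = -798)
Mul(Add(Function('p')(Mul(-2, -1), 55), F), Add(28404, -29087)) = Mul(Add(81, -798), Add(28404, -29087)) = Mul(-717, -683) = 489711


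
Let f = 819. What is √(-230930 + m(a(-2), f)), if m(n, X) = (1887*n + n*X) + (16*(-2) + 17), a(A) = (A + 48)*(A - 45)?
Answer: I*√6081317 ≈ 2466.0*I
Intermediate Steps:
a(A) = (-45 + A)*(48 + A) (a(A) = (48 + A)*(-45 + A) = (-45 + A)*(48 + A))
m(n, X) = -15 + 1887*n + X*n (m(n, X) = (1887*n + X*n) + (-32 + 17) = (1887*n + X*n) - 15 = -15 + 1887*n + X*n)
√(-230930 + m(a(-2), f)) = √(-230930 + (-15 + 1887*(-2160 + (-2)² + 3*(-2)) + 819*(-2160 + (-2)² + 3*(-2)))) = √(-230930 + (-15 + 1887*(-2160 + 4 - 6) + 819*(-2160 + 4 - 6))) = √(-230930 + (-15 + 1887*(-2162) + 819*(-2162))) = √(-230930 + (-15 - 4079694 - 1770678)) = √(-230930 - 5850387) = √(-6081317) = I*√6081317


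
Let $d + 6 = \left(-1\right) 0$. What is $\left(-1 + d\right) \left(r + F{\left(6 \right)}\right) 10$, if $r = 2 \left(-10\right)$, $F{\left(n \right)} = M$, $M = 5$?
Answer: $1050$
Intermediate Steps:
$F{\left(n \right)} = 5$
$r = -20$
$d = -6$ ($d = -6 - 0 = -6 + 0 = -6$)
$\left(-1 + d\right) \left(r + F{\left(6 \right)}\right) 10 = \left(-1 - 6\right) \left(-20 + 5\right) 10 = \left(-7\right) \left(-15\right) 10 = 105 \cdot 10 = 1050$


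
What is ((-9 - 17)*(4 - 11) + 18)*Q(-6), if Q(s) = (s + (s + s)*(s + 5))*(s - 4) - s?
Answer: -10800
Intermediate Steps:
Q(s) = -s + (-4 + s)*(s + 2*s*(5 + s)) (Q(s) = (s + (2*s)*(5 + s))*(-4 + s) - s = (s + 2*s*(5 + s))*(-4 + s) - s = (-4 + s)*(s + 2*s*(5 + s)) - s = -s + (-4 + s)*(s + 2*s*(5 + s)))
((-9 - 17)*(4 - 11) + 18)*Q(-6) = ((-9 - 17)*(4 - 11) + 18)*(-6*(-45 + 2*(-6)**2 + 3*(-6))) = (-26*(-7) + 18)*(-6*(-45 + 2*36 - 18)) = (182 + 18)*(-6*(-45 + 72 - 18)) = 200*(-6*9) = 200*(-54) = -10800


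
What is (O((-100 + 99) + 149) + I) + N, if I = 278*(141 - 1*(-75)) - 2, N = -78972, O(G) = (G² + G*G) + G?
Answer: 25030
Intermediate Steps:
O(G) = G + 2*G² (O(G) = (G² + G²) + G = 2*G² + G = G + 2*G²)
I = 60046 (I = 278*(141 + 75) - 2 = 278*216 - 2 = 60048 - 2 = 60046)
(O((-100 + 99) + 149) + I) + N = (((-100 + 99) + 149)*(1 + 2*((-100 + 99) + 149)) + 60046) - 78972 = ((-1 + 149)*(1 + 2*(-1 + 149)) + 60046) - 78972 = (148*(1 + 2*148) + 60046) - 78972 = (148*(1 + 296) + 60046) - 78972 = (148*297 + 60046) - 78972 = (43956 + 60046) - 78972 = 104002 - 78972 = 25030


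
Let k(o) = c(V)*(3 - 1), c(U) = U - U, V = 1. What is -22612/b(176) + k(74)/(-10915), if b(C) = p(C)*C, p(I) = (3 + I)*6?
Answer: -5653/47256 ≈ -0.11962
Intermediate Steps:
p(I) = 18 + 6*I
c(U) = 0
b(C) = C*(18 + 6*C) (b(C) = (18 + 6*C)*C = C*(18 + 6*C))
k(o) = 0 (k(o) = 0*(3 - 1) = 0*2 = 0)
-22612/b(176) + k(74)/(-10915) = -22612*1/(1056*(3 + 176)) + 0/(-10915) = -22612/(6*176*179) + 0*(-1/10915) = -22612/189024 + 0 = -22612*1/189024 + 0 = -5653/47256 + 0 = -5653/47256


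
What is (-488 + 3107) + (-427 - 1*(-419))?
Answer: 2611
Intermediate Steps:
(-488 + 3107) + (-427 - 1*(-419)) = 2619 + (-427 + 419) = 2619 - 8 = 2611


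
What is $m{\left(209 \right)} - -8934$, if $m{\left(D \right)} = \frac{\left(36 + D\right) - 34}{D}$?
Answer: $\frac{1867417}{209} \approx 8935.0$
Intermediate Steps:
$m{\left(D \right)} = \frac{2 + D}{D}$
$m{\left(209 \right)} - -8934 = \frac{2 + 209}{209} - -8934 = \frac{1}{209} \cdot 211 + 8934 = \frac{211}{209} + 8934 = \frac{1867417}{209}$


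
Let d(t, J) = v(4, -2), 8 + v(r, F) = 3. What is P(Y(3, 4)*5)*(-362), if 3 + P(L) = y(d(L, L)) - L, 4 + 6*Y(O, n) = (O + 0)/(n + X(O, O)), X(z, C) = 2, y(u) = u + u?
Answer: 21901/6 ≈ 3650.2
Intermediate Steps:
v(r, F) = -5 (v(r, F) = -8 + 3 = -5)
d(t, J) = -5
y(u) = 2*u
Y(O, n) = -⅔ + O/(6*(2 + n)) (Y(O, n) = -⅔ + ((O + 0)/(n + 2))/6 = -⅔ + (O/(2 + n))/6 = -⅔ + O/(6*(2 + n)))
P(L) = -13 - L (P(L) = -3 + (2*(-5) - L) = -3 + (-10 - L) = -13 - L)
P(Y(3, 4)*5)*(-362) = (-13 - (-8 + 3 - 4*4)/(6*(2 + 4))*5)*(-362) = (-13 - (⅙)*(-8 + 3 - 16)/6*5)*(-362) = (-13 - (⅙)*(⅙)*(-21)*5)*(-362) = (-13 - (-7)*5/12)*(-362) = (-13 - 1*(-35/12))*(-362) = (-13 + 35/12)*(-362) = -121/12*(-362) = 21901/6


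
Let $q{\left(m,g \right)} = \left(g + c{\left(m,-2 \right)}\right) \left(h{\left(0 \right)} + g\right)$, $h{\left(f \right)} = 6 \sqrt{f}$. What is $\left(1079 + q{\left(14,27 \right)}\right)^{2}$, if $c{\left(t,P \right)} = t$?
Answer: $4778596$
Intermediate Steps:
$q{\left(m,g \right)} = g \left(g + m\right)$ ($q{\left(m,g \right)} = \left(g + m\right) \left(6 \sqrt{0} + g\right) = \left(g + m\right) \left(6 \cdot 0 + g\right) = \left(g + m\right) \left(0 + g\right) = \left(g + m\right) g = g \left(g + m\right)$)
$\left(1079 + q{\left(14,27 \right)}\right)^{2} = \left(1079 + 27 \left(27 + 14\right)\right)^{2} = \left(1079 + 27 \cdot 41\right)^{2} = \left(1079 + 1107\right)^{2} = 2186^{2} = 4778596$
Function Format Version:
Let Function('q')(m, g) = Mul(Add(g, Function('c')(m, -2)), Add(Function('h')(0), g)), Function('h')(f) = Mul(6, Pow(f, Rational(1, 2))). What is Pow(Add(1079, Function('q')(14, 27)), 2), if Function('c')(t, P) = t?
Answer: 4778596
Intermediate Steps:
Function('q')(m, g) = Mul(g, Add(g, m)) (Function('q')(m, g) = Mul(Add(g, m), Add(Mul(6, Pow(0, Rational(1, 2))), g)) = Mul(Add(g, m), Add(Mul(6, 0), g)) = Mul(Add(g, m), Add(0, g)) = Mul(Add(g, m), g) = Mul(g, Add(g, m)))
Pow(Add(1079, Function('q')(14, 27)), 2) = Pow(Add(1079, Mul(27, Add(27, 14))), 2) = Pow(Add(1079, Mul(27, 41)), 2) = Pow(Add(1079, 1107), 2) = Pow(2186, 2) = 4778596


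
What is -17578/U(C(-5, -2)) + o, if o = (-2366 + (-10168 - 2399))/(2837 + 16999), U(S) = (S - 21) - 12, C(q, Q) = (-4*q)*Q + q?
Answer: 57918739/257868 ≈ 224.61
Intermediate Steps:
C(q, Q) = q - 4*Q*q (C(q, Q) = -4*Q*q + q = q - 4*Q*q)
U(S) = -33 + S (U(S) = (-21 + S) - 12 = -33 + S)
o = -14933/19836 (o = (-2366 - 12567)/19836 = -14933*1/19836 = -14933/19836 ≈ -0.75282)
-17578/U(C(-5, -2)) + o = -17578/(-33 - 5*(1 - 4*(-2))) - 14933/19836 = -17578/(-33 - 5*(1 + 8)) - 14933/19836 = -17578/(-33 - 5*9) - 14933/19836 = -17578/(-33 - 45) - 14933/19836 = -17578/(-78) - 14933/19836 = -17578*(-1/78) - 14933/19836 = 8789/39 - 14933/19836 = 57918739/257868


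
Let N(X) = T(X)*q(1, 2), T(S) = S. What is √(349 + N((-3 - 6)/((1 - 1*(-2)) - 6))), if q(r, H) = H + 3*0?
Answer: √355 ≈ 18.841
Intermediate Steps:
q(r, H) = H (q(r, H) = H + 0 = H)
N(X) = 2*X (N(X) = X*2 = 2*X)
√(349 + N((-3 - 6)/((1 - 1*(-2)) - 6))) = √(349 + 2*((-3 - 6)/((1 - 1*(-2)) - 6))) = √(349 + 2*(-9/((1 + 2) - 6))) = √(349 + 2*(-9/(3 - 6))) = √(349 + 2*(-9/(-3))) = √(349 + 2*(-9*(-⅓))) = √(349 + 2*3) = √(349 + 6) = √355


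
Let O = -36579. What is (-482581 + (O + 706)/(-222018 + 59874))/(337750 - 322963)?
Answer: -78247577791/2397623328 ≈ -32.635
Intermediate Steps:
(-482581 + (O + 706)/(-222018 + 59874))/(337750 - 322963) = (-482581 + (-36579 + 706)/(-222018 + 59874))/(337750 - 322963) = (-482581 - 35873/(-162144))/14787 = (-482581 - 35873*(-1/162144))*(1/14787) = (-482581 + 35873/162144)*(1/14787) = -78247577791/162144*1/14787 = -78247577791/2397623328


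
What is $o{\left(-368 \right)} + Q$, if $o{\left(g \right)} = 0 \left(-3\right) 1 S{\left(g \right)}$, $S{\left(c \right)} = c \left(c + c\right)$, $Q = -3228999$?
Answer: $-3228999$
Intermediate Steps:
$S{\left(c \right)} = 2 c^{2}$ ($S{\left(c \right)} = c 2 c = 2 c^{2}$)
$o{\left(g \right)} = 0$ ($o{\left(g \right)} = 0 \left(-3\right) 1 \cdot 2 g^{2} = 0 \cdot 1 \cdot 2 g^{2} = 0 \cdot 2 g^{2} = 0$)
$o{\left(-368 \right)} + Q = 0 - 3228999 = -3228999$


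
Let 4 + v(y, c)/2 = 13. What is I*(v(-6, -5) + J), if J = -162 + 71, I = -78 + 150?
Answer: -5256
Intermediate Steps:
v(y, c) = 18 (v(y, c) = -8 + 2*13 = -8 + 26 = 18)
I = 72
J = -91
I*(v(-6, -5) + J) = 72*(18 - 91) = 72*(-73) = -5256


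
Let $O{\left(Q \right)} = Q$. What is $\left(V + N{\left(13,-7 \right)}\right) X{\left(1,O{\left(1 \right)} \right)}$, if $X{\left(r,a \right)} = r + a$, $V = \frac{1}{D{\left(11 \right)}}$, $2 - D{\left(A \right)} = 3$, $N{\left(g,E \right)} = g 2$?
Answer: $50$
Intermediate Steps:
$N{\left(g,E \right)} = 2 g$
$D{\left(A \right)} = -1$ ($D{\left(A \right)} = 2 - 3 = -1$)
$V = -1$ ($V = \frac{1}{-1} = -1$)
$X{\left(r,a \right)} = a + r$
$\left(V + N{\left(13,-7 \right)}\right) X{\left(1,O{\left(1 \right)} \right)} = \left(-1 + 2 \cdot 13\right) \left(1 + 1\right) = \left(-1 + 26\right) 2 = 25 \cdot 2 = 50$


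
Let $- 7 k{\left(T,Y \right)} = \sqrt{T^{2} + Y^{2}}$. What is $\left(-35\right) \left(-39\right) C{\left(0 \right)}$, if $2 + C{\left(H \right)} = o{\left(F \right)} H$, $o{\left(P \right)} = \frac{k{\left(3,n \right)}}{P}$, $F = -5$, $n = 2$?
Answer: $-2730$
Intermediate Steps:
$k{\left(T,Y \right)} = - \frac{\sqrt{T^{2} + Y^{2}}}{7}$
$o{\left(P \right)} = - \frac{\sqrt{13}}{7 P}$ ($o{\left(P \right)} = \frac{\left(- \frac{1}{7}\right) \sqrt{3^{2} + 2^{2}}}{P} = \frac{\left(- \frac{1}{7}\right) \sqrt{9 + 4}}{P} = \frac{\left(- \frac{1}{7}\right) \sqrt{13}}{P} = - \frac{\sqrt{13}}{7 P}$)
$C{\left(H \right)} = -2 + \frac{H \sqrt{13}}{35}$ ($C{\left(H \right)} = -2 + - \frac{\sqrt{13}}{7 \left(-5\right)} H = -2 + \left(- \frac{1}{7}\right) \sqrt{13} \left(- \frac{1}{5}\right) H = -2 + \frac{\sqrt{13}}{35} H = -2 + \frac{H \sqrt{13}}{35}$)
$\left(-35\right) \left(-39\right) C{\left(0 \right)} = \left(-35\right) \left(-39\right) \left(-2 + \frac{1}{35} \cdot 0 \sqrt{13}\right) = 1365 \left(-2 + 0\right) = 1365 \left(-2\right) = -2730$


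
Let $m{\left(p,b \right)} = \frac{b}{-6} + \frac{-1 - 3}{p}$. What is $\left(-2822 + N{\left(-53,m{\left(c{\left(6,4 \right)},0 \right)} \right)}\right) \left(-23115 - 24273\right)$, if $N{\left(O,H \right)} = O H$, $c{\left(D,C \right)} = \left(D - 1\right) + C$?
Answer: $\frac{397838056}{3} \approx 1.3261 \cdot 10^{8}$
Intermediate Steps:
$c{\left(D,C \right)} = -1 + C + D$ ($c{\left(D,C \right)} = \left(-1 + D\right) + C = -1 + C + D$)
$m{\left(p,b \right)} = - \frac{4}{p} - \frac{b}{6}$ ($m{\left(p,b \right)} = b \left(- \frac{1}{6}\right) - \frac{4}{p} = - \frac{b}{6} - \frac{4}{p} = - \frac{4}{p} - \frac{b}{6}$)
$N{\left(O,H \right)} = H O$
$\left(-2822 + N{\left(-53,m{\left(c{\left(6,4 \right)},0 \right)} \right)}\right) \left(-23115 - 24273\right) = \left(-2822 + \left(- \frac{4}{-1 + 4 + 6} - 0\right) \left(-53\right)\right) \left(-23115 - 24273\right) = \left(-2822 + \left(- \frac{4}{9} + 0\right) \left(-53\right)\right) \left(-47388\right) = \left(-2822 - - \frac{212}{9}\right) \left(-47388\right) = \left(-2822 + \frac{212}{9}\right) \left(-47388\right) = \left(- \frac{25186}{9}\right) \left(-47388\right) = \frac{397838056}{3}$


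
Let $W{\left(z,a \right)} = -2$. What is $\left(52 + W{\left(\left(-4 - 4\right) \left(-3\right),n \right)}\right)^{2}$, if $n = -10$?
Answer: $2500$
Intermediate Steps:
$\left(52 + W{\left(\left(-4 - 4\right) \left(-3\right),n \right)}\right)^{2} = \left(52 - 2\right)^{2} = 50^{2} = 2500$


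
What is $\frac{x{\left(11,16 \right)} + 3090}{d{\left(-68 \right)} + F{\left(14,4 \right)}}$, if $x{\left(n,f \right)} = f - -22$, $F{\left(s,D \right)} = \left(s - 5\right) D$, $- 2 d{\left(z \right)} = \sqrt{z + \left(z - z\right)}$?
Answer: $\frac{112608}{1313} + \frac{3128 i \sqrt{17}}{1313} \approx 85.764 + 9.8226 i$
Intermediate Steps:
$d{\left(z \right)} = - \frac{\sqrt{z}}{2}$ ($d{\left(z \right)} = - \frac{\sqrt{z + \left(z - z\right)}}{2} = - \frac{\sqrt{z + 0}}{2} = - \frac{\sqrt{z}}{2}$)
$F{\left(s,D \right)} = D \left(-5 + s\right)$ ($F{\left(s,D \right)} = \left(-5 + s\right) D = D \left(-5 + s\right)$)
$x{\left(n,f \right)} = 22 + f$ ($x{\left(n,f \right)} = f + 22 = 22 + f$)
$\frac{x{\left(11,16 \right)} + 3090}{d{\left(-68 \right)} + F{\left(14,4 \right)}} = \frac{\left(22 + 16\right) + 3090}{- \frac{\sqrt{-68}}{2} + 4 \left(-5 + 14\right)} = \frac{38 + 3090}{- \frac{2 i \sqrt{17}}{2} + 4 \cdot 9} = \frac{3128}{- i \sqrt{17} + 36} = \frac{3128}{36 - i \sqrt{17}}$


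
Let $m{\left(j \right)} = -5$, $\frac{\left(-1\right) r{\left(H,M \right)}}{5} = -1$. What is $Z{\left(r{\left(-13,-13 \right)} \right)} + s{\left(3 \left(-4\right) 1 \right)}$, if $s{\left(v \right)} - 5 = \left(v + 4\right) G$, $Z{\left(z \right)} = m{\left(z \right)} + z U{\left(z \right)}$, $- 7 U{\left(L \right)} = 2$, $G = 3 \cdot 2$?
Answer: $- \frac{346}{7} \approx -49.429$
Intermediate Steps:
$G = 6$
$r{\left(H,M \right)} = 5$ ($r{\left(H,M \right)} = \left(-5\right) \left(-1\right) = 5$)
$U{\left(L \right)} = - \frac{2}{7}$ ($U{\left(L \right)} = \left(- \frac{1}{7}\right) 2 = - \frac{2}{7}$)
$Z{\left(z \right)} = -5 - \frac{2 z}{7}$ ($Z{\left(z \right)} = -5 + z \left(- \frac{2}{7}\right) = -5 - \frac{2 z}{7}$)
$s{\left(v \right)} = 29 + 6 v$ ($s{\left(v \right)} = 5 + \left(v + 4\right) 6 = 5 + \left(4 + v\right) 6 = 5 + \left(24 + 6 v\right) = 29 + 6 v$)
$Z{\left(r{\left(-13,-13 \right)} \right)} + s{\left(3 \left(-4\right) 1 \right)} = \left(-5 - \frac{10}{7}\right) + \left(29 + 6 \cdot 3 \left(-4\right) 1\right) = \left(-5 - \frac{10}{7}\right) + \left(29 + 6 \left(\left(-12\right) 1\right)\right) = - \frac{45}{7} + \left(29 + 6 \left(-12\right)\right) = - \frac{45}{7} + \left(29 - 72\right) = - \frac{45}{7} - 43 = - \frac{346}{7}$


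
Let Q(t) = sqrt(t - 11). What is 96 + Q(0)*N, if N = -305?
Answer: 96 - 305*I*sqrt(11) ≈ 96.0 - 1011.6*I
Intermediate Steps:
Q(t) = sqrt(-11 + t)
96 + Q(0)*N = 96 + sqrt(-11 + 0)*(-305) = 96 + sqrt(-11)*(-305) = 96 + (I*sqrt(11))*(-305) = 96 - 305*I*sqrt(11)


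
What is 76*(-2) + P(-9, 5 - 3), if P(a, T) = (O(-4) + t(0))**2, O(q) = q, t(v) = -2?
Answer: -116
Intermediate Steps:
P(a, T) = 36 (P(a, T) = (-4 - 2)**2 = (-6)**2 = 36)
76*(-2) + P(-9, 5 - 3) = 76*(-2) + 36 = -152 + 36 = -116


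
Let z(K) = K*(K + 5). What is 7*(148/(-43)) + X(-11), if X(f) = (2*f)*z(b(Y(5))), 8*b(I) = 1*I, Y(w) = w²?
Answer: -801777/1376 ≈ -582.69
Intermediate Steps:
b(I) = I/8 (b(I) = (1*I)/8 = I/8)
z(K) = K*(5 + K)
X(f) = 1625*f/32 (X(f) = (2*f)*(((⅛)*5²)*(5 + (⅛)*5²)) = (2*f)*(((⅛)*25)*(5 + (⅛)*25)) = (2*f)*(25*(5 + 25/8)/8) = (2*f)*((25/8)*(65/8)) = (2*f)*(1625/64) = 1625*f/32)
7*(148/(-43)) + X(-11) = 7*(148/(-43)) + (1625/32)*(-11) = 7*(148*(-1/43)) - 17875/32 = 7*(-148/43) - 17875/32 = -1036/43 - 17875/32 = -801777/1376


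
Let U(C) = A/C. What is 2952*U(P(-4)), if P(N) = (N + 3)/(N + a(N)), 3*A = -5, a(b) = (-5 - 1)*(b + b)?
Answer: 216480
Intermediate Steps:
a(b) = -12*b
A = -5/3 (A = (1/3)*(-5) = -5/3 ≈ -1.6667)
P(N) = -(3 + N)/(11*N) (P(N) = (N + 3)/(N - 12*N) = (3 + N)/((-11*N)) = (3 + N)*(-1/(11*N)) = -(3 + N)/(11*N))
U(C) = -5/(3*C)
2952*U(P(-4)) = 2952*(-5*(-44/(-3 - 1*(-4)))/3) = 2952*(-5*(-44/(-3 + 4))/3) = 2952*(-5/(3*((1/11)*(-1/4)*1))) = 2952*(-5/(3*(-1/44))) = 2952*(-5/3*(-44)) = 2952*(220/3) = 216480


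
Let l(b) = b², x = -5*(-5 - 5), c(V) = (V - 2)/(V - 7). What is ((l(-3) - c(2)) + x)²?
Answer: 3481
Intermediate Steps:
c(V) = (-2 + V)/(-7 + V)
x = 50 (x = -5*(-10) = 50)
((l(-3) - c(2)) + x)² = (((-3)² - (-2 + 2)/(-7 + 2)) + 50)² = ((9 - 0/(-5)) + 50)² = ((9 - (-1)*0/5) + 50)² = ((9 - 1*0) + 50)² = ((9 + 0) + 50)² = (9 + 50)² = 59² = 3481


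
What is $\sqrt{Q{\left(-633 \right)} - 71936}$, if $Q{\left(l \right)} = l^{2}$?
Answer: $\sqrt{328753} \approx 573.37$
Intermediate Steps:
$\sqrt{Q{\left(-633 \right)} - 71936} = \sqrt{\left(-633\right)^{2} - 71936} = \sqrt{400689 - 71936} = \sqrt{328753}$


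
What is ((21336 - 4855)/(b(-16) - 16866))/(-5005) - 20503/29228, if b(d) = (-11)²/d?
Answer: -27696661540467/39493893218780 ≈ -0.70129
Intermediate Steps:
b(d) = 121/d
((21336 - 4855)/(b(-16) - 16866))/(-5005) - 20503/29228 = ((21336 - 4855)/(121/(-16) - 16866))/(-5005) - 20503/29228 = (16481/(121*(-1/16) - 16866))*(-1/5005) - 20503*1/29228 = (16481/(-121/16 - 16866))*(-1/5005) - 20503/29228 = (16481/(-269977/16))*(-1/5005) - 20503/29228 = (16481*(-16/269977))*(-1/5005) - 20503/29228 = -263696/269977*(-1/5005) - 20503/29228 = 263696/1351234885 - 20503/29228 = -27696661540467/39493893218780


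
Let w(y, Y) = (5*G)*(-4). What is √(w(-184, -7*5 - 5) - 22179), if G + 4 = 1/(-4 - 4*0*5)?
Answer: I*√22094 ≈ 148.64*I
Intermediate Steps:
G = -17/4 (G = -4 + 1/(-4 - 4*0*5) = -4 + 1/(-4 + 0*5) = -4 + 1/(-4 + 0) = -4 + 1/(-4) = -4 - ¼ = -17/4 ≈ -4.2500)
w(y, Y) = 85 (w(y, Y) = (5*(-17/4))*(-4) = -85/4*(-4) = 85)
√(w(-184, -7*5 - 5) - 22179) = √(85 - 22179) = √(-22094) = I*√22094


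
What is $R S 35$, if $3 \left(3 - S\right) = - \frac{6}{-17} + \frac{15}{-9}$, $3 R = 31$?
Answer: $\frac{570710}{459} \approx 1243.4$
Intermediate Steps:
$R = \frac{31}{3}$ ($R = \frac{1}{3} \cdot 31 = \frac{31}{3} \approx 10.333$)
$S = \frac{526}{153}$ ($S = 3 - \frac{- \frac{6}{-17} + \frac{15}{-9}}{3} = 3 - \frac{\left(-6\right) \left(- \frac{1}{17}\right) + 15 \left(- \frac{1}{9}\right)}{3} = 3 - \frac{\frac{6}{17} - \frac{5}{3}}{3} = 3 - - \frac{67}{153} = 3 + \frac{67}{153} = \frac{526}{153} \approx 3.4379$)
$R S 35 = \frac{31}{3} \cdot \frac{526}{153} \cdot 35 = \frac{16306}{459} \cdot 35 = \frac{570710}{459}$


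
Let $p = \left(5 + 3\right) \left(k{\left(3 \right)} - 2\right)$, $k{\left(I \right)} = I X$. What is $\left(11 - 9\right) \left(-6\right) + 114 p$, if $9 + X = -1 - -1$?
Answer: $-26460$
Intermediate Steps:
$X = -9$ ($X = -9 - 0 = -9 + \left(-1 + 1\right) = -9 + 0 = -9$)
$k{\left(I \right)} = - 9 I$ ($k{\left(I \right)} = I \left(-9\right) = - 9 I$)
$p = -232$ ($p = \left(5 + 3\right) \left(\left(-9\right) 3 - 2\right) = 8 \left(-27 - 2\right) = 8 \left(-29\right) = -232$)
$\left(11 - 9\right) \left(-6\right) + 114 p = \left(11 - 9\right) \left(-6\right) + 114 \left(-232\right) = 2 \left(-6\right) - 26448 = -12 - 26448 = -26460$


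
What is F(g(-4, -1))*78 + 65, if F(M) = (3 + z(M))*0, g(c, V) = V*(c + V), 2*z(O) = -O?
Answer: 65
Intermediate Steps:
z(O) = -O/2 (z(O) = (-O)/2 = -O/2)
g(c, V) = V*(V + c)
F(M) = 0 (F(M) = (3 - M/2)*0 = 0)
F(g(-4, -1))*78 + 65 = 0*78 + 65 = 0 + 65 = 65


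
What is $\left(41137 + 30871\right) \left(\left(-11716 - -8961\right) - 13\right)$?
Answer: $-199318144$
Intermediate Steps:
$\left(41137 + 30871\right) \left(\left(-11716 - -8961\right) - 13\right) = 72008 \left(\left(-11716 + 8961\right) - 13\right) = 72008 \left(-2755 - 13\right) = 72008 \left(-2768\right) = -199318144$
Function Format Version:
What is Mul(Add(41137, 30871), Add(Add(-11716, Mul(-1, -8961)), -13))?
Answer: -199318144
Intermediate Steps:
Mul(Add(41137, 30871), Add(Add(-11716, Mul(-1, -8961)), -13)) = Mul(72008, Add(Add(-11716, 8961), -13)) = Mul(72008, Add(-2755, -13)) = Mul(72008, -2768) = -199318144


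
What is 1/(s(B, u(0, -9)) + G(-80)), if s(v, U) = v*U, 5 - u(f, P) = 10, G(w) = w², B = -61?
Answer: 1/6705 ≈ 0.00014914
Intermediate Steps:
u(f, P) = -5 (u(f, P) = 5 - 1*10 = 5 - 10 = -5)
s(v, U) = U*v
1/(s(B, u(0, -9)) + G(-80)) = 1/(-5*(-61) + (-80)²) = 1/(305 + 6400) = 1/6705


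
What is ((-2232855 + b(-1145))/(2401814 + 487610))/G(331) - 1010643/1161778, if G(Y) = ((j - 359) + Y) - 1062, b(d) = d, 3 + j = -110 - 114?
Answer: -240204785240209/276312298977714 ≈ -0.86932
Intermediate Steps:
j = -227 (j = -3 + (-110 - 114) = -3 - 224 = -227)
G(Y) = -1648 + Y (G(Y) = ((-227 - 359) + Y) - 1062 = (-586 + Y) - 1062 = -1648 + Y)
((-2232855 + b(-1145))/(2401814 + 487610))/G(331) - 1010643/1161778 = ((-2232855 - 1145)/(2401814 + 487610))/(-1648 + 331) - 1010643/1161778 = -2234000/2889424/(-1317) - 1010643*1/1161778 = -2234000*1/2889424*(-1/1317) - 1010643/1161778 = -139625/180589*(-1/1317) - 1010643/1161778 = 139625/237835713 - 1010643/1161778 = -240204785240209/276312298977714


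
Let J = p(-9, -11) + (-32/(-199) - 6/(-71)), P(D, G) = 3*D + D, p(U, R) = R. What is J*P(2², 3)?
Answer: -2431248/14129 ≈ -172.07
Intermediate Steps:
P(D, G) = 4*D
J = -151953/14129 (J = -11 + (-32/(-199) - 6/(-71)) = -11 + (-32*(-1/199) - 6*(-1/71)) = -11 + (32/199 + 6/71) = -11 + 3466/14129 = -151953/14129 ≈ -10.755)
J*P(2², 3) = -607812*2²/14129 = -607812*4/14129 = -151953/14129*16 = -2431248/14129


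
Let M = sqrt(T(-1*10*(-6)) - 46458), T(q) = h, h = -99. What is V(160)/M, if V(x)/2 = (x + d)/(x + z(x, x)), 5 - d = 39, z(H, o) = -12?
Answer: -3*I*sqrt(5173)/27343 ≈ -0.0078913*I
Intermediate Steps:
d = -34 (d = 5 - 1*39 = 5 - 39 = -34)
T(q) = -99
V(x) = 2*(-34 + x)/(-12 + x) (V(x) = 2*((x - 34)/(x - 12)) = 2*((-34 + x)/(-12 + x)) = 2*(-34 + x)/(-12 + x))
M = 3*I*sqrt(5173) (M = sqrt(-99 - 46458) = sqrt(-46557) = 3*I*sqrt(5173) ≈ 215.77*I)
V(160)/M = (2*(-34 + 160)/(-12 + 160))/((3*I*sqrt(5173))) = (2*126/148)*(-I*sqrt(5173)/15519) = (2*(1/148)*126)*(-I*sqrt(5173)/15519) = 63*(-I*sqrt(5173)/15519)/37 = -3*I*sqrt(5173)/27343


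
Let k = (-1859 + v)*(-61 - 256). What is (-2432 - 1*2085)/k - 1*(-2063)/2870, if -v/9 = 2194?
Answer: 2823215933/3931202590 ≈ 0.71816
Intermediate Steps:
v = -19746 (v = -9*2194 = -19746)
k = 6848785 (k = (-1859 - 19746)*(-61 - 256) = -21605*(-317) = 6848785)
(-2432 - 1*2085)/k - 1*(-2063)/2870 = (-2432 - 1*2085)/6848785 - 1*(-2063)/2870 = (-2432 - 2085)*(1/6848785) + 2063*(1/2870) = -4517*1/6848785 + 2063/2870 = -4517/6848785 + 2063/2870 = 2823215933/3931202590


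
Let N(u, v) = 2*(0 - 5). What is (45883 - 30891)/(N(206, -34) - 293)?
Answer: -14992/303 ≈ -49.479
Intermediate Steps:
N(u, v) = -10 (N(u, v) = 2*(-5) = -10)
(45883 - 30891)/(N(206, -34) - 293) = (45883 - 30891)/(-10 - 293) = 14992/(-303) = 14992*(-1/303) = -14992/303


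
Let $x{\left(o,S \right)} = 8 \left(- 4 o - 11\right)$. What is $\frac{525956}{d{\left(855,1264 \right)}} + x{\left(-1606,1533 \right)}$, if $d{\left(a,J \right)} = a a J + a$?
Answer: $\frac{47405740733276}{924016455} \approx 51304.0$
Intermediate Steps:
$d{\left(a,J \right)} = a + J a^{2}$ ($d{\left(a,J \right)} = a^{2} J + a = J a^{2} + a = a + J a^{2}$)
$x{\left(o,S \right)} = -88 - 32 o$ ($x{\left(o,S \right)} = 8 \left(-11 - 4 o\right) = -88 - 32 o$)
$\frac{525956}{d{\left(855,1264 \right)}} + x{\left(-1606,1533 \right)} = \frac{525956}{855 \left(1 + 1264 \cdot 855\right)} - -51304 = \frac{525956}{855 \left(1 + 1080720\right)} + \left(-88 + 51392\right) = \frac{525956}{855 \cdot 1080721} + 51304 = \frac{525956}{924016455} + 51304 = \frac{47405740733276}{924016455}$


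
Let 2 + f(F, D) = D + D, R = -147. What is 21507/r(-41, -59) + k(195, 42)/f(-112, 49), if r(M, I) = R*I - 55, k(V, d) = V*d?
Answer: 6053841/68944 ≈ 87.808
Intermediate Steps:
f(F, D) = -2 + 2*D (f(F, D) = -2 + (D + D) = -2 + 2*D)
r(M, I) = -55 - 147*I (r(M, I) = -147*I - 55 = -55 - 147*I)
21507/r(-41, -59) + k(195, 42)/f(-112, 49) = 21507/(-55 - 147*(-59)) + (195*42)/(-2 + 2*49) = 21507/(-55 + 8673) + 8190/(-2 + 98) = 21507/8618 + 8190/96 = 21507*(1/8618) + 8190*(1/96) = 21507/8618 + 1365/16 = 6053841/68944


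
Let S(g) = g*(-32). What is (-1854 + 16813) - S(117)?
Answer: 18703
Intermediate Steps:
S(g) = -32*g
(-1854 + 16813) - S(117) = (-1854 + 16813) - (-32)*117 = 14959 - 1*(-3744) = 14959 + 3744 = 18703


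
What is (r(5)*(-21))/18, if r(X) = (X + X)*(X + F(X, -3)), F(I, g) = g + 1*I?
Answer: -245/3 ≈ -81.667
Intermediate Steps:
F(I, g) = I + g (F(I, g) = g + I = I + g)
r(X) = 2*X*(-3 + 2*X) (r(X) = (X + X)*(X + (X - 3)) = (2*X)*(X + (-3 + X)) = (2*X)*(-3 + 2*X) = 2*X*(-3 + 2*X))
(r(5)*(-21))/18 = ((2*5*(-3 + 2*5))*(-21))/18 = ((2*5*(-3 + 10))*(-21))*(1/18) = ((2*5*7)*(-21))*(1/18) = (70*(-21))*(1/18) = -1470*1/18 = -245/3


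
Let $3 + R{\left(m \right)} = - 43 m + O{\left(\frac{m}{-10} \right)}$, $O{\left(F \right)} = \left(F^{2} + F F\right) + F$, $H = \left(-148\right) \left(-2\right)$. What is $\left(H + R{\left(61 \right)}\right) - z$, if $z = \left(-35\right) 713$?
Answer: $\frac{567333}{25} \approx 22693.0$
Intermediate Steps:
$H = 296$
$O{\left(F \right)} = F + 2 F^{2}$ ($O{\left(F \right)} = \left(F^{2} + F^{2}\right) + F = 2 F^{2} + F = F + 2 F^{2}$)
$R{\left(m \right)} = -3 - 43 m - \frac{m \left(1 - \frac{m}{5}\right)}{10}$ ($R{\left(m \right)} = -3 - \left(43 m - \frac{m}{-10} \left(1 + 2 \frac{m}{-10}\right)\right) = -3 + \left(- 43 m + m \left(- \frac{1}{10}\right) \left(1 + 2 m \left(- \frac{1}{10}\right)\right)\right) = -3 + \left(- 43 m + - \frac{m}{10} \left(1 + 2 \left(- \frac{m}{10}\right)\right)\right) = -3 + \left(- 43 m + - \frac{m}{10} \left(1 - \frac{m}{5}\right)\right) = -3 - \left(43 m + \frac{m \left(1 - \frac{m}{5}\right)}{10}\right) = -3 - 43 m - \frac{m \left(1 - \frac{m}{5}\right)}{10}$)
$z = -24955$
$\left(H + R{\left(61 \right)}\right) - z = \left(296 - \left(\frac{26321}{10} - \frac{3721}{50}\right)\right) - -24955 = \left(296 - \frac{63942}{25}\right) + 24955 = - \frac{56542}{25} + 24955 = \frac{567333}{25}$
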